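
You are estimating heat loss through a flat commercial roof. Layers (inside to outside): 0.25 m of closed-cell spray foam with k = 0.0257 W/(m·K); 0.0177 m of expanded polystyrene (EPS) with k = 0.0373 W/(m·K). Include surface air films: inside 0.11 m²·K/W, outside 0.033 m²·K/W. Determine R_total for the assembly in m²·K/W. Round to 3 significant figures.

10.3 m²·K/W

0.25/0.0257 = 9.728
0.0177/0.0373 = 0.4745
R_total = 0.11 + 9.728 + 0.4745 + 0.033 = 10.35 m²·K/W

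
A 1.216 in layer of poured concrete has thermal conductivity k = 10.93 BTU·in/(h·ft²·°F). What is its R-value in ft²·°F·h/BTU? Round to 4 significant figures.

R = L/k = 1.216/10.93 = 0.11125 ft²·°F·h/BTU

0.1113 ft²·°F·h/BTU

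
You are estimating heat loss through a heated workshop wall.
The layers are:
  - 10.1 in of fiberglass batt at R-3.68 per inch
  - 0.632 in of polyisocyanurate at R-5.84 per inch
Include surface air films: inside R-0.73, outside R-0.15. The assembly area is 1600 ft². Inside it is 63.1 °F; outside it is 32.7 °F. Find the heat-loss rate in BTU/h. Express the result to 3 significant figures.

1170 BTU/h

10.1 × 3.68 = 37.17
0.632 × 5.84 = 3.691
R_total = 0.73 + 37.17 + 3.691 + 0.15 = 41.74 ft²·°F·h/BTU
Q = A·ΔT/R = 1600 × (63.1 − 32.7) / 41.74 = 1165 BTU/h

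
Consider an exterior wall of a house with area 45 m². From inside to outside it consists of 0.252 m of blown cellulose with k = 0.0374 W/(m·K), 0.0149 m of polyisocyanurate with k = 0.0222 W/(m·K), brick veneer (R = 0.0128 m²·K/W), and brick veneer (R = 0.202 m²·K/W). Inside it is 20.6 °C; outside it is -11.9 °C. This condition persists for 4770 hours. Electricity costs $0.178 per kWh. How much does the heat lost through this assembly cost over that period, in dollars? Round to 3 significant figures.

0.252/0.0374 = 6.738
0.0149/0.0222 = 0.6712
R_total = 6.738 + 0.6712 + 0.0128 + 0.202 = 7.624 m²·K/W
Q = 45 × (20.6 − (-11.9)) / 7.624 = 191.8 W
E = 191.8 W × 4770 h / 1000 = 915 kWh
Cost = 915 × 0.178 = $162.9

163 dollars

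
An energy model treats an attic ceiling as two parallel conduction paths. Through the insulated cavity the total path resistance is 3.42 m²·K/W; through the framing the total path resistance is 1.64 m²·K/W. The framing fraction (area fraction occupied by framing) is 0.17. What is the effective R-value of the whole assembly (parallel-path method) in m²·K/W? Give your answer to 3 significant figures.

U_eff = 0.83/3.42 + 0.17/1.64 = 0.2427 + 0.1037 = 0.3463
R_eff = 1/U_eff = 2.887 m²·K/W

2.89 m²·K/W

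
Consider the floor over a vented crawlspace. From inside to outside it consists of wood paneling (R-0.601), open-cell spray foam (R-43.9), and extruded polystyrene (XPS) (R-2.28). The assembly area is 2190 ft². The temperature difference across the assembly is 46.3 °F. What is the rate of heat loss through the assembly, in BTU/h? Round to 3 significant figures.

R_total = 0.601 + 43.9 + 2.28 = 46.78 ft²·°F·h/BTU
Q = A·ΔT/R = 2190 × 46.3 / 46.78 = 2167 BTU/h

2170 BTU/h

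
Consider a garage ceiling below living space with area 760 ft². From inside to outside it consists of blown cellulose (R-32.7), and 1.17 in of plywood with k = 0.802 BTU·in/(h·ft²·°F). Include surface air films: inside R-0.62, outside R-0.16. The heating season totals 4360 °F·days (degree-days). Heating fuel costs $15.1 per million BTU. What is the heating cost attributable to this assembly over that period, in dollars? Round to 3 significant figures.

34.4 dollars

1.17/0.802 = 1.459
R_total = 0.62 + 32.7 + 1.459 + 0.16 = 34.94 ft²·°F·h/BTU
E = A × HDD × 24 / R = 760 × 4360 × 24 / 34.94 = 2276000 BTU
Cost = 2276000/10⁶ × 15.1 = $34.37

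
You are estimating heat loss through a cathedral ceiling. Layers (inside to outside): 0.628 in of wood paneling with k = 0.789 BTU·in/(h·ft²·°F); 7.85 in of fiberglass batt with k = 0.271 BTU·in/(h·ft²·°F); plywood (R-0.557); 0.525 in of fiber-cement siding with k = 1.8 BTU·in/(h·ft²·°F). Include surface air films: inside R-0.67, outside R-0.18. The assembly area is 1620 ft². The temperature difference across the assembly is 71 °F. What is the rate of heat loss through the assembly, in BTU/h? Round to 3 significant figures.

0.628/0.789 = 0.7959
7.85/0.271 = 28.97
0.525/1.8 = 0.2917
R_total = 0.67 + 0.7959 + 28.97 + 0.557 + 0.2917 + 0.18 = 31.46 ft²·°F·h/BTU
Q = A·ΔT/R = 1620 × 71 / 31.46 = 3656 BTU/h

3660 BTU/h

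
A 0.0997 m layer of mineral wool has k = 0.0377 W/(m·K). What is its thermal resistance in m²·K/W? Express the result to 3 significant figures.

2.64 m²·K/W

R = L/k = 0.0997/0.0377 = 2.645 m²·K/W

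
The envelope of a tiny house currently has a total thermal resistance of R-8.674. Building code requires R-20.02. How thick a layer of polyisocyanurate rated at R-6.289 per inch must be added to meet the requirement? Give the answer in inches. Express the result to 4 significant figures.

ΔR = 20.02 − 8.674 = 11.346 ft²·°F·h/BTU
L = ΔR / (R/in) = 11.346/6.289 = 1.8041 in

1.804 in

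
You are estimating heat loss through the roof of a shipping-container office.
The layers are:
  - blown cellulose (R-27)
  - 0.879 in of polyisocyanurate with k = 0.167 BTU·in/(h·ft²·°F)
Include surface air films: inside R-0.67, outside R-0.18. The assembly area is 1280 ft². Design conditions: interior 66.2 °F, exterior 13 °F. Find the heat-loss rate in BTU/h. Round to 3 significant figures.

2060 BTU/h

0.879/0.167 = 5.263
R_total = 0.67 + 27 + 5.263 + 0.18 = 33.11 ft²·°F·h/BTU
Q = A·ΔT/R = 1280 × (66.2 − 13) / 33.11 = 2056 BTU/h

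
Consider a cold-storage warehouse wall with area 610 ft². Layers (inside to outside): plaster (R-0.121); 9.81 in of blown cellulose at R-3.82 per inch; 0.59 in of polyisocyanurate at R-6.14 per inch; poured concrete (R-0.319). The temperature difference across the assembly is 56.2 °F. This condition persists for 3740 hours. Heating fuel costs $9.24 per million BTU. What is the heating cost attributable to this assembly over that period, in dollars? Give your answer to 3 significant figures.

28.5 dollars

9.81 × 3.82 = 37.47
0.59 × 6.14 = 3.623
R_total = 0.121 + 37.47 + 3.623 + 0.319 = 41.54 ft²·°F·h/BTU
Q = 610 × 56.2 / 41.54 = 825.3 BTU/h
E = 825.3 × 3740 = 3087000 BTU
Cost = 3087000/10⁶ × 9.24 = $28.52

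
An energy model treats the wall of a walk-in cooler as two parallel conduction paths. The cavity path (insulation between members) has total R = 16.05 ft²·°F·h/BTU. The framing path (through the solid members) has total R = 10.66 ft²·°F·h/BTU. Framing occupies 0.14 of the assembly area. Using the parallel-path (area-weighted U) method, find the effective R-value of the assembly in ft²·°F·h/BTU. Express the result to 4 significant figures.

14.99 ft²·°F·h/BTU

U_eff = 0.86/16.05 + 0.14/10.66 = 0.053583 + 0.013133 = 0.066716
R_eff = 1/U_eff = 14.989 ft²·°F·h/BTU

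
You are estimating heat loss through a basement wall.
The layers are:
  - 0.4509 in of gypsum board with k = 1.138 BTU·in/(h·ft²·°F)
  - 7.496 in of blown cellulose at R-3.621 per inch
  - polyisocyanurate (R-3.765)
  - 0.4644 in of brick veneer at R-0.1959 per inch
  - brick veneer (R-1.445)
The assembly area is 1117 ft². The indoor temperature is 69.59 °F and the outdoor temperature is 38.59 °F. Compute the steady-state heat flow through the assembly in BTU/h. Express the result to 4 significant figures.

0.4509/1.138 = 0.39622
7.496 × 3.621 = 27.143
0.4644 × 0.1959 = 0.090976
R_total = 0.39622 + 27.143 + 3.765 + 0.090976 + 1.445 = 32.84 ft²·°F·h/BTU
Q = A·ΔT/R = 1117 × (69.59 − 38.59) / 32.84 = 1054.4 BTU/h

1054 BTU/h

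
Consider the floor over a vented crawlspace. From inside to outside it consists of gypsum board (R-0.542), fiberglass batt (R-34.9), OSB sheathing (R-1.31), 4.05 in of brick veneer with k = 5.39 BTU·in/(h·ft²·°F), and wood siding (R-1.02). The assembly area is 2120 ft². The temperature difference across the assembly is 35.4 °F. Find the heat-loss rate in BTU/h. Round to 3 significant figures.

1950 BTU/h

4.05/5.39 = 0.7514
R_total = 0.542 + 34.9 + 1.31 + 0.7514 + 1.02 = 38.52 ft²·°F·h/BTU
Q = A·ΔT/R = 2120 × 35.4 / 38.52 = 1948 BTU/h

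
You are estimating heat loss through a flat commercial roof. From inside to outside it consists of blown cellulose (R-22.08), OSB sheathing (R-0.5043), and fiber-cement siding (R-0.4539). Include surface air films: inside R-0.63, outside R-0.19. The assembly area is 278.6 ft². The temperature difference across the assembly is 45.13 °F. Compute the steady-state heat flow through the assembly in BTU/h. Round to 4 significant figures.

527.0 BTU/h

R_total = 0.63 + 22.08 + 0.5043 + 0.4539 + 0.19 = 23.858 ft²·°F·h/BTU
Q = A·ΔT/R = 278.6 × 45.13 / 23.858 = 527 BTU/h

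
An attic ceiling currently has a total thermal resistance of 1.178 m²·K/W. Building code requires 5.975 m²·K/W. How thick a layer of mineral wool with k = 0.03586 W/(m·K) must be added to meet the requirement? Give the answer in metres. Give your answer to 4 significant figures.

ΔR = 5.975 − 1.178 = 4.797 m²·K/W
L = ΔR × k = 4.797 × 0.03586 = 0.17202 m

0.1720 m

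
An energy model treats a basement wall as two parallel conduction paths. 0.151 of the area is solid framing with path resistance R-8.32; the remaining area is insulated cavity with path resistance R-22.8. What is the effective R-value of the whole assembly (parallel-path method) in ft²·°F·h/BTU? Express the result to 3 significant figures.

U_eff = 0.849/22.8 + 0.151/8.32 = 0.03724 + 0.01815 = 0.05539
R_eff = 1/U_eff = 18.06 ft²·°F·h/BTU

18.1 ft²·°F·h/BTU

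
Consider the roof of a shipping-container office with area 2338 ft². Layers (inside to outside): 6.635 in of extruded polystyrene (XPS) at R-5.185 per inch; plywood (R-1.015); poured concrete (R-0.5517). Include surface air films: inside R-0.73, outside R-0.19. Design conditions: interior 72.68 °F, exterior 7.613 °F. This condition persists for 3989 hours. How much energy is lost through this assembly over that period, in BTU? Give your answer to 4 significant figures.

16450000 BTU

6.635 × 5.185 = 34.402
R_total = 0.73 + 34.402 + 1.015 + 0.5517 + 0.19 = 36.889 ft²·°F·h/BTU
Q = 2338 × (72.68 − 7.613) / 36.889 = 4123.9 BTU/h
E = 4123.9 × 3989 = 16450000 BTU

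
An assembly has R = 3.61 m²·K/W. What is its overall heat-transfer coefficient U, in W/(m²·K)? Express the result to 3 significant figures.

0.277 W/(m²·K)

U = 1/R = 1/3.61 = 0.277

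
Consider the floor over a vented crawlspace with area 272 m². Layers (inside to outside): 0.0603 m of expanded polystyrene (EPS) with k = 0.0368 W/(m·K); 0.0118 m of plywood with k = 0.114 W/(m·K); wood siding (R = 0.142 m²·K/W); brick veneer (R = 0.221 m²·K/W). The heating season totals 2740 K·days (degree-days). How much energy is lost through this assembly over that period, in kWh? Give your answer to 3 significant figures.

0.0603/0.0368 = 1.639
0.0118/0.114 = 0.1035
R_total = 1.639 + 0.1035 + 0.142 + 0.221 = 2.105 m²·K/W
E = A × HDD × 24 / R / 1000 = 272 × 2740 × 24 / 2.105 / 1000 = 8497 kWh

8500 kWh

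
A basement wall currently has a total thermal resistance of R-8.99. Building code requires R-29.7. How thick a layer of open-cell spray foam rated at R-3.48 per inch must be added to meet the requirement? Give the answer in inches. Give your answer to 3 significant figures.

5.95 in

ΔR = 29.7 − 8.99 = 20.71 ft²·°F·h/BTU
L = ΔR / (R/in) = 20.71/3.48 = 5.951 in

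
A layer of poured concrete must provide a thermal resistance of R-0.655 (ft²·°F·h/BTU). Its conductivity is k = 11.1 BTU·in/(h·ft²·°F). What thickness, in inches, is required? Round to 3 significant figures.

7.27 in

L = R × k = 0.655 × 11.1 = 7.271 in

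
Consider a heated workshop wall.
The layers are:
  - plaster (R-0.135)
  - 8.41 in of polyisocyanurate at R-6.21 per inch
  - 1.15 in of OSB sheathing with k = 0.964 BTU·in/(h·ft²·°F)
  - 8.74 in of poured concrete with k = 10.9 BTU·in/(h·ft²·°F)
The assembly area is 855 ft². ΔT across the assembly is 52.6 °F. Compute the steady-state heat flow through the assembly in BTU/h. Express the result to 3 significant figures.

827 BTU/h

8.41 × 6.21 = 52.23
1.15/0.964 = 1.193
8.74/10.9 = 0.8018
R_total = 0.135 + 52.23 + 1.193 + 0.8018 = 54.36 ft²·°F·h/BTU
Q = A·ΔT/R = 855 × 52.6 / 54.36 = 827.4 BTU/h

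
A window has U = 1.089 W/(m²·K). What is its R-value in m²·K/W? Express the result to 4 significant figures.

R = 1/U = 1/1.089 = 0.91827

0.9183 m²·K/W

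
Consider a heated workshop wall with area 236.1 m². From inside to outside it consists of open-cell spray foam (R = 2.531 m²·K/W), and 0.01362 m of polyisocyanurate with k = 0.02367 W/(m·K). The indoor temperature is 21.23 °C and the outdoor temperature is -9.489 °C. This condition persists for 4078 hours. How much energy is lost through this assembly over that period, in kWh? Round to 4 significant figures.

0.01362/0.02367 = 0.57541
R_total = 2.531 + 0.57541 = 3.1064 m²·K/W
Q = 236.1 × (21.23 − (-9.489)) / 3.1064 = 2334.8 W
E = 2334.8 W × 4078 h / 1000 = 9521.2 kWh

9521 kWh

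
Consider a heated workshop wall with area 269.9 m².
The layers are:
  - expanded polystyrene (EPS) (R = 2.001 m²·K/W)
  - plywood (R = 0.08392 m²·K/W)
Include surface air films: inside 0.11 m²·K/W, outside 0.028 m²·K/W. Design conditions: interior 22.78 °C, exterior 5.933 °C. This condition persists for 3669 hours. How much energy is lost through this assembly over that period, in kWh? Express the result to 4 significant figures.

7505 kWh

R_total = 0.11 + 2.001 + 0.08392 + 0.028 = 2.2229 m²·K/W
Q = 269.9 × (22.78 − 5.933) / 2.2229 = 2045.5 W
E = 2045.5 W × 3669 h / 1000 = 7505 kWh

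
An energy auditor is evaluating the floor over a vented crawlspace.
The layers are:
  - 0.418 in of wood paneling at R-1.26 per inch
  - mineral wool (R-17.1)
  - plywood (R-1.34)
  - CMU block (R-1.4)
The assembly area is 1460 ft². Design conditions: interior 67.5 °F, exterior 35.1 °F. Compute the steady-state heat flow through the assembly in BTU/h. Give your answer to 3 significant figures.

2320 BTU/h

0.418 × 1.26 = 0.5267
R_total = 0.5267 + 17.1 + 1.34 + 1.4 = 20.37 ft²·°F·h/BTU
Q = A·ΔT/R = 1460 × (67.5 − 35.1) / 20.37 = 2323 BTU/h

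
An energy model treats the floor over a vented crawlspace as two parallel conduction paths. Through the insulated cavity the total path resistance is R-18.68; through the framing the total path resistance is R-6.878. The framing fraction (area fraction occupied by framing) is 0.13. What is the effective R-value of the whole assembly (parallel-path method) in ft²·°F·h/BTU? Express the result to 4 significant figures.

15.27 ft²·°F·h/BTU

U_eff = 0.87/18.68 + 0.13/6.878 = 0.046574 + 0.018901 = 0.065475
R_eff = 1/U_eff = 15.273 ft²·°F·h/BTU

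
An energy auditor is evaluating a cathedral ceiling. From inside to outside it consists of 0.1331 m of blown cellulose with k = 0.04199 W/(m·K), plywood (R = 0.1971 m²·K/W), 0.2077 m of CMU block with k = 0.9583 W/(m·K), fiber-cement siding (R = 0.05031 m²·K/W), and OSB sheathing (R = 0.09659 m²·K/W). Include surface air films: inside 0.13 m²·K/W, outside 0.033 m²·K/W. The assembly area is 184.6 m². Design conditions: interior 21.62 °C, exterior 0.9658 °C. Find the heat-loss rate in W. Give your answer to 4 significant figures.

979.3 W

0.1331/0.04199 = 3.1698
0.2077/0.9583 = 0.21674
R_total = 0.13 + 3.1698 + 0.1971 + 0.21674 + 0.05031 + 0.09659 + 0.033 = 3.8935 m²·K/W
Q = A·ΔT/R = 184.6 × (21.62 − 0.9658) / 3.8935 = 979.25 W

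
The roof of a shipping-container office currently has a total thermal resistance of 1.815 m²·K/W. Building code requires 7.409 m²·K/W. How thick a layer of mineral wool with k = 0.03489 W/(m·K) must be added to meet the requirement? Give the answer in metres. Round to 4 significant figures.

ΔR = 7.409 − 1.815 = 5.594 m²·K/W
L = ΔR × k = 5.594 × 0.03489 = 0.19517 m

0.1952 m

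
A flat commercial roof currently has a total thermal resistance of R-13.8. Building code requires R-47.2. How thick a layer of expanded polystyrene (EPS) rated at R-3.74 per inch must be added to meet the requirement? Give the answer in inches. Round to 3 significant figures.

ΔR = 47.2 − 13.8 = 33.4 ft²·°F·h/BTU
L = ΔR / (R/in) = 33.4/3.74 = 8.93 in

8.93 in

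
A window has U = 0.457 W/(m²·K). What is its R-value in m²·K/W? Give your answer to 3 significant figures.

R = 1/U = 1/0.457 = 2.188

2.19 m²·K/W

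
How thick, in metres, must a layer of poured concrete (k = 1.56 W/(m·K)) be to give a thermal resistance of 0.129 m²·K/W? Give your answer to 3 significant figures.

0.201 m

L = R·k = 0.129 × 1.56 = 0.2012 m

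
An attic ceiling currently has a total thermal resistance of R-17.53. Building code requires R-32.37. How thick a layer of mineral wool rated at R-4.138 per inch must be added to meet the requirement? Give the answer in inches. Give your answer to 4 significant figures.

ΔR = 32.37 − 17.53 = 14.84 ft²·°F·h/BTU
L = ΔR / (R/in) = 14.84/4.138 = 3.5863 in

3.586 in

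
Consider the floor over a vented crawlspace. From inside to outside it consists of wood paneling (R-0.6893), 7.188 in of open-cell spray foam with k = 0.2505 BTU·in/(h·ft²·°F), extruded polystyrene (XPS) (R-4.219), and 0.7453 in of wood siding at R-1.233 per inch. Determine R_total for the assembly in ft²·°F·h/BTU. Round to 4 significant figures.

7.188/0.2505 = 28.695
0.7453 × 1.233 = 0.91895
R_total = 0.6893 + 28.695 + 4.219 + 0.91895 = 34.522 ft²·°F·h/BTU

34.52 ft²·°F·h/BTU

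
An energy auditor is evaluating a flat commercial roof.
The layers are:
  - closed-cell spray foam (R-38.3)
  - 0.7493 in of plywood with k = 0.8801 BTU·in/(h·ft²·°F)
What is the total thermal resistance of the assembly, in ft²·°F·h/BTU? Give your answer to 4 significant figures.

0.7493/0.8801 = 0.85138
R_total = 38.3 + 0.85138 = 39.151 ft²·°F·h/BTU

39.15 ft²·°F·h/BTU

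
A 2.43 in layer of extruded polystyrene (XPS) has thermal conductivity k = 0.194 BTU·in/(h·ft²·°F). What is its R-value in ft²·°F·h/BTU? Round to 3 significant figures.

R = L/k = 2.43/0.194 = 12.53 ft²·°F·h/BTU

12.5 ft²·°F·h/BTU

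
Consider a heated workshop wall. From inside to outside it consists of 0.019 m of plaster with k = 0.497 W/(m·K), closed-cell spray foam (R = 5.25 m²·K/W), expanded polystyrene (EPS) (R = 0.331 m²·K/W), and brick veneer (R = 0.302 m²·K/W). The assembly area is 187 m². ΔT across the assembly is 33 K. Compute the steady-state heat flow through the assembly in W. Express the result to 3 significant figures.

0.019/0.497 = 0.03823
R_total = 0.03823 + 5.25 + 0.331 + 0.302 = 5.921 m²·K/W
Q = A·ΔT/R = 187 × 33 / 5.921 = 1042 W

1040 W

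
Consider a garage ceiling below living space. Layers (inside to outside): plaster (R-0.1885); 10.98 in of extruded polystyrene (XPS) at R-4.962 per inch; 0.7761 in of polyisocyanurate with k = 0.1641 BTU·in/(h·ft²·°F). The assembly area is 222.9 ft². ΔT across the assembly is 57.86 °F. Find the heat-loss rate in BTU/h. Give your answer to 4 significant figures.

217.1 BTU/h

10.98 × 4.962 = 54.483
0.7761/0.1641 = 4.7294
R_total = 0.1885 + 54.483 + 4.7294 = 59.401 ft²·°F·h/BTU
Q = A·ΔT/R = 222.9 × 57.86 / 59.401 = 217.12 BTU/h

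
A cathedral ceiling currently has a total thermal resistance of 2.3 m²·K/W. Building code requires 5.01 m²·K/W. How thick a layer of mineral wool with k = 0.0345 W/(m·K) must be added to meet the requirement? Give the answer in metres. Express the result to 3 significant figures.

0.0935 m

ΔR = 5.01 − 2.3 = 2.71 m²·K/W
L = ΔR × k = 2.71 × 0.0345 = 0.0935 m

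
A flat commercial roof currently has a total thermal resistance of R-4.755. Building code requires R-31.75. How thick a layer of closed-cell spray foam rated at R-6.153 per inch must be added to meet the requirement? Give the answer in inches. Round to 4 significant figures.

ΔR = 31.75 − 4.755 = 26.995 ft²·°F·h/BTU
L = ΔR / (R/in) = 26.995/6.153 = 4.3873 in

4.387 in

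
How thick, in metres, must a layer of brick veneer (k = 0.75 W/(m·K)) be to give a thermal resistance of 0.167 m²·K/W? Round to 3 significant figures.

0.125 m

L = R·k = 0.167 × 0.75 = 0.1253 m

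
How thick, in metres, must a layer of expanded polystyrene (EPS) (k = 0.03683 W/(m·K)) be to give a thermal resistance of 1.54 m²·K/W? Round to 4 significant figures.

0.05672 m

L = R·k = 1.54 × 0.03683 = 0.056718 m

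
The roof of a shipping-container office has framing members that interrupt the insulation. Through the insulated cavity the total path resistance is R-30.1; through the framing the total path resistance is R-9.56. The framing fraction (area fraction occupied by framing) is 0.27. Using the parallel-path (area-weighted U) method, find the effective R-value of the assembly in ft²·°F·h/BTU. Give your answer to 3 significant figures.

19.0 ft²·°F·h/BTU

U_eff = 0.73/30.1 + 0.27/9.56 = 0.02425 + 0.02824 = 0.0525
R_eff = 1/U_eff = 19.05 ft²·°F·h/BTU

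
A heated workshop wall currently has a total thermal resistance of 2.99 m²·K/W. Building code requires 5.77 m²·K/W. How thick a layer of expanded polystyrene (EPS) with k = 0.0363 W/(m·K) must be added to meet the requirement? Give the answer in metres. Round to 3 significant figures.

0.101 m

ΔR = 5.77 − 2.99 = 2.78 m²·K/W
L = ΔR × k = 2.78 × 0.0363 = 0.1009 m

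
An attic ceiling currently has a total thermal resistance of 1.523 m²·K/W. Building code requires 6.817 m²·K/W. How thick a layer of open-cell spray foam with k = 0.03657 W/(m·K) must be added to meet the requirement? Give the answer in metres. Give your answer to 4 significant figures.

0.1936 m

ΔR = 6.817 − 1.523 = 5.294 m²·K/W
L = ΔR × k = 5.294 × 0.03657 = 0.1936 m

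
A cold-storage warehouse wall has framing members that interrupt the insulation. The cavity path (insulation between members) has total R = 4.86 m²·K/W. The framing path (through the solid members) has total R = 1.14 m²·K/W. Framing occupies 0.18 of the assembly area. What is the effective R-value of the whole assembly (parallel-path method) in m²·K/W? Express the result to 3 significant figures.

U_eff = 0.82/4.86 + 0.18/1.14 = 0.1687 + 0.1579 = 0.3266
R_eff = 1/U_eff = 3.062 m²·K/W

3.06 m²·K/W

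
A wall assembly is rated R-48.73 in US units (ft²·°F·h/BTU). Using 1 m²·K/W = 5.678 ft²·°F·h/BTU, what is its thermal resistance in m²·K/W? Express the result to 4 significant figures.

R_SI = 48.73/5.678 = 8.5822

8.582 m²·K/W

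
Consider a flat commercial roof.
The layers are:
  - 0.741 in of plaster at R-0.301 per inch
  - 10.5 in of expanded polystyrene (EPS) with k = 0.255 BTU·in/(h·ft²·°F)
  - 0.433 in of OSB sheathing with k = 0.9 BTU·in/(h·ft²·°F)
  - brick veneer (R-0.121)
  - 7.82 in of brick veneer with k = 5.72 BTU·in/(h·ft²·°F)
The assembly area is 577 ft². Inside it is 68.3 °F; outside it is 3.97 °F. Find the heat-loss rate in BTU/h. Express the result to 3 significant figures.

856 BTU/h

0.741 × 0.301 = 0.223
10.5/0.255 = 41.18
0.433/0.9 = 0.4811
7.82/5.72 = 1.367
R_total = 0.223 + 41.18 + 0.4811 + 0.121 + 1.367 = 43.37 ft²·°F·h/BTU
Q = A·ΔT/R = 577 × (68.3 − 3.97) / 43.37 = 855.9 BTU/h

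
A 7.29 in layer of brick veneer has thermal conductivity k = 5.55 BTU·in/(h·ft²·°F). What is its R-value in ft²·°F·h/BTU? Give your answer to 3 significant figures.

R = L/k = 7.29/5.55 = 1.314 ft²·°F·h/BTU

1.31 ft²·°F·h/BTU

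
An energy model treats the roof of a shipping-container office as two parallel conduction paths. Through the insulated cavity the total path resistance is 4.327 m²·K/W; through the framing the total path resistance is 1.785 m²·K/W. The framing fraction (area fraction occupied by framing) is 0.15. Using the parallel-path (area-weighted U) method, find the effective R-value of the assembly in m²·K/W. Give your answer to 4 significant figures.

U_eff = 0.85/4.327 + 0.15/1.785 = 0.19644 + 0.084034 = 0.28047
R_eff = 1/U_eff = 3.5654 m²·K/W

3.565 m²·K/W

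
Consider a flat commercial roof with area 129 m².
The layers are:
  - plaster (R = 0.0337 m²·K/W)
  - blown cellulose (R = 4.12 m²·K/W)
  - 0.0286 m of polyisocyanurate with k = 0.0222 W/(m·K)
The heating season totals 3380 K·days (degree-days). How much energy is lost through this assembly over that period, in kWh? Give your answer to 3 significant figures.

1920 kWh

0.0286/0.0222 = 1.288
R_total = 0.0337 + 4.12 + 1.288 = 5.442 m²·K/W
E = A × HDD × 24 / R / 1000 = 129 × 3380 × 24 / 5.442 / 1000 = 1923 kWh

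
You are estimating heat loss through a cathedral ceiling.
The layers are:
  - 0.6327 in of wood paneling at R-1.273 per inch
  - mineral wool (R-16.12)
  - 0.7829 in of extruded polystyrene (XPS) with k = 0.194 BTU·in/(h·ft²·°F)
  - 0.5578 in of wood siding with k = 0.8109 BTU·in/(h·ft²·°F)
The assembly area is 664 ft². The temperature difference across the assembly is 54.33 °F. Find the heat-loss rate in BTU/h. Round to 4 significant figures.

0.6327 × 1.273 = 0.80543
0.7829/0.194 = 4.0356
0.5578/0.8109 = 0.68788
R_total = 0.80543 + 16.12 + 4.0356 + 0.68788 = 21.649 ft²·°F·h/BTU
Q = A·ΔT/R = 664 × 54.33 / 21.649 = 1666.4 BTU/h

1666 BTU/h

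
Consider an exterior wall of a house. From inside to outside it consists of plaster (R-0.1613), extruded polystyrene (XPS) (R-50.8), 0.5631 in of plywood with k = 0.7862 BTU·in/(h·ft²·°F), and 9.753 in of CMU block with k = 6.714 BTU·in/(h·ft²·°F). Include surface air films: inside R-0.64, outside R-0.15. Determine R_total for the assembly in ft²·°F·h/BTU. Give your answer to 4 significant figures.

0.5631/0.7862 = 0.71623
9.753/6.714 = 1.4526
R_total = 0.64 + 0.1613 + 50.8 + 0.71623 + 1.4526 + 0.15 = 53.92 ft²·°F·h/BTU

53.92 ft²·°F·h/BTU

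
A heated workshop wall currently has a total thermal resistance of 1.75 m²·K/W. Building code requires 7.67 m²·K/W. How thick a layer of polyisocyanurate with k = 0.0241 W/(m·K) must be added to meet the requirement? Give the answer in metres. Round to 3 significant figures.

0.143 m

ΔR = 7.67 − 1.75 = 5.92 m²·K/W
L = ΔR × k = 5.92 × 0.0241 = 0.1427 m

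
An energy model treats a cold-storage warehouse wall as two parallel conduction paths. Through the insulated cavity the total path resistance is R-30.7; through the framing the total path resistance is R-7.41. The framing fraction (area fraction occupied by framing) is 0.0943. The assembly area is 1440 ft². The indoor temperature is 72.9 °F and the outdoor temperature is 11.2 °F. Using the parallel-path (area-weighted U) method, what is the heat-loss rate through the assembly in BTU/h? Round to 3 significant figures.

U_eff = 0.9057/30.7 + 0.0943/7.41 = 0.0295 + 0.01273 = 0.04223
R_eff = 1/U_eff = 23.68 ft²·°F·h/BTU
Q = 1440 × (72.9 − 11.2) / 23.68 = 3752 BTU/h

3750 BTU/h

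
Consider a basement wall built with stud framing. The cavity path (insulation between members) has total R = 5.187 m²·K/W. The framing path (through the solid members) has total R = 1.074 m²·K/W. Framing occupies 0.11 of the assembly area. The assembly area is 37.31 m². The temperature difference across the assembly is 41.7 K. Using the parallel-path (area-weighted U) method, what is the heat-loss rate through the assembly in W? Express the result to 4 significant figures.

U_eff = 0.89/5.187 + 0.11/1.074 = 0.17158 + 0.10242 = 0.274
R_eff = 1/U_eff = 3.6496 m²·K/W
Q = 37.31 × 41.7 / 3.6496 = 426.3 W

426.3 W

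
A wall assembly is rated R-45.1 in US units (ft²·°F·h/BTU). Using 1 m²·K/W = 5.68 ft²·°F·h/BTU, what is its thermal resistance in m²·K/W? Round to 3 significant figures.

7.94 m²·K/W

R_SI = 45.1/5.68 = 7.94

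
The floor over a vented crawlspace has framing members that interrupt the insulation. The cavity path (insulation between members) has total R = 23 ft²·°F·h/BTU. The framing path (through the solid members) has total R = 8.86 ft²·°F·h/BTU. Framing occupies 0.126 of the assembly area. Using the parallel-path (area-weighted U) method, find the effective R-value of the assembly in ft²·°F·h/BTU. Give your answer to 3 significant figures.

19.1 ft²·°F·h/BTU

U_eff = 0.874/23 + 0.126/8.86 = 0.038 + 0.01422 = 0.05222
R_eff = 1/U_eff = 19.15 ft²·°F·h/BTU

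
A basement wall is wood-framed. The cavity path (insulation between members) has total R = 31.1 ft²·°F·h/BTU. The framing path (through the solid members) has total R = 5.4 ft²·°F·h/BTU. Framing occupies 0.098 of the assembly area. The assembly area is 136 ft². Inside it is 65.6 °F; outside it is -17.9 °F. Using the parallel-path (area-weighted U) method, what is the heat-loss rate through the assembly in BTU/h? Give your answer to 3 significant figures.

535 BTU/h

U_eff = 0.902/31.1 + 0.098/5.4 = 0.029 + 0.01815 = 0.04715
R_eff = 1/U_eff = 21.21 ft²·°F·h/BTU
Q = 136 × (65.6 − (-17.9)) / 21.21 = 535.5 BTU/h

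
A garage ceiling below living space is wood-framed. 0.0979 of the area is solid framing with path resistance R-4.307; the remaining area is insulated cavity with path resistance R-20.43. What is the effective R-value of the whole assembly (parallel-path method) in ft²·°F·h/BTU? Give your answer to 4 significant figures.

U_eff = 0.9021/20.43 + 0.0979/4.307 = 0.044156 + 0.02273 = 0.066886
R_eff = 1/U_eff = 14.951 ft²·°F·h/BTU

14.95 ft²·°F·h/BTU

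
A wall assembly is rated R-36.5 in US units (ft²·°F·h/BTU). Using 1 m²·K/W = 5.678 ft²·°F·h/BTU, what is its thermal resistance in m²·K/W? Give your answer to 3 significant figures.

R_SI = 36.5/5.678 = 6.428

6.43 m²·K/W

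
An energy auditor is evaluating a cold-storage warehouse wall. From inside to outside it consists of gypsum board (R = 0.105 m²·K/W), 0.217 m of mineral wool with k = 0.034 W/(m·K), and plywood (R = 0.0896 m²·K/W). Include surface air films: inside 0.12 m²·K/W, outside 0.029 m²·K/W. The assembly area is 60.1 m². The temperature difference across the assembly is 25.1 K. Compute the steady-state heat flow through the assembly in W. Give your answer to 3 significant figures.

224 W

0.217/0.034 = 6.382
R_total = 0.12 + 0.105 + 6.382 + 0.0896 + 0.029 = 6.726 m²·K/W
Q = A·ΔT/R = 60.1 × 25.1 / 6.726 = 224.3 W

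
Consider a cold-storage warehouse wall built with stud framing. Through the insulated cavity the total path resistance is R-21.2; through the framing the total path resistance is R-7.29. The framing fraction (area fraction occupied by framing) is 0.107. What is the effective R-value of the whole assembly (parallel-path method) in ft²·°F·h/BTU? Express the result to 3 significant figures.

17.6 ft²·°F·h/BTU

U_eff = 0.893/21.2 + 0.107/7.29 = 0.04212 + 0.01468 = 0.0568
R_eff = 1/U_eff = 17.61 ft²·°F·h/BTU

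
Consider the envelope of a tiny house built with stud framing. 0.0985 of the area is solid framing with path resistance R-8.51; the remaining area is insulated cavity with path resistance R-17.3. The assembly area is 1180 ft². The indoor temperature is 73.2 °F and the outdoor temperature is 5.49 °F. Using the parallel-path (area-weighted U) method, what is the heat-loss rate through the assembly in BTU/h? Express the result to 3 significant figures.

U_eff = 0.9015/17.3 + 0.0985/8.51 = 0.05211 + 0.01157 = 0.06368
R_eff = 1/U_eff = 15.7 ft²·°F·h/BTU
Q = 1180 × (73.2 − 5.49) / 15.7 = 5088 BTU/h

5090 BTU/h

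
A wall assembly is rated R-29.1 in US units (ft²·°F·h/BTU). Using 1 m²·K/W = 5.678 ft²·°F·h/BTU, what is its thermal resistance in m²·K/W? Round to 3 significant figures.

5.13 m²·K/W

R_SI = 29.1/5.678 = 5.125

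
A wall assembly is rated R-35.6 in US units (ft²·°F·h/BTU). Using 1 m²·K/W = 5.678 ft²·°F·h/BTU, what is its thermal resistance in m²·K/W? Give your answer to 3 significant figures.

6.27 m²·K/W

R_SI = 35.6/5.678 = 6.27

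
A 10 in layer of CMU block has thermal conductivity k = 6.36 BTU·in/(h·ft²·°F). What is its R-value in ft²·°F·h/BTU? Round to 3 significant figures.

1.57 ft²·°F·h/BTU

R = L/k = 10/6.36 = 1.572 ft²·°F·h/BTU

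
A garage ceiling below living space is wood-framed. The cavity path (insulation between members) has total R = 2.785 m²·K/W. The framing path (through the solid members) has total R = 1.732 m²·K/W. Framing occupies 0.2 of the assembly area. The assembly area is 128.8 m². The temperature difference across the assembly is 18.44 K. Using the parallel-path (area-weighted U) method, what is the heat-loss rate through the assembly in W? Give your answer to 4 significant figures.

956.5 W

U_eff = 0.8/2.785 + 0.2/1.732 = 0.28725 + 0.11547 = 0.40273
R_eff = 1/U_eff = 2.4831 m²·K/W
Q = 128.8 × 18.44 / 2.4831 = 956.5 W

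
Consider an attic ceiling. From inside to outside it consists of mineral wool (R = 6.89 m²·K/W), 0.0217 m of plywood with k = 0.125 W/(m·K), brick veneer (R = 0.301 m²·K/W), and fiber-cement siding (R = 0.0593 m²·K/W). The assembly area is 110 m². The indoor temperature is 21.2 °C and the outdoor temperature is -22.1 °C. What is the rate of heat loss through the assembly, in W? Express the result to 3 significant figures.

642 W

0.0217/0.125 = 0.1736
R_total = 6.89 + 0.1736 + 0.301 + 0.0593 = 7.424 m²·K/W
Q = A·ΔT/R = 110 × (21.2 − (-22.1)) / 7.424 = 641.6 W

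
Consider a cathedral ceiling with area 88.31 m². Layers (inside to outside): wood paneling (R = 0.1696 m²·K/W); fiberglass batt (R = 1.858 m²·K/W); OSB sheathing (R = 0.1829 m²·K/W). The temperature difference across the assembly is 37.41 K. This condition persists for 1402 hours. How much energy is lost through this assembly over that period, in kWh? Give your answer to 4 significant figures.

R_total = 0.1696 + 1.858 + 0.1829 = 2.2105 m²·K/W
Q = 88.31 × 37.41 / 2.2105 = 1494.5 W
E = 1494.5 W × 1402 h / 1000 = 2095.3 kWh

2095 kWh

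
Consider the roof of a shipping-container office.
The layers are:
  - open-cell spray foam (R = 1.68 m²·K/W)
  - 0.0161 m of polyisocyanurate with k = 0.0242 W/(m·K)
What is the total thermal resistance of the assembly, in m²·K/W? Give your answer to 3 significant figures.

0.0161/0.0242 = 0.6653
R_total = 1.68 + 0.6653 = 2.345 m²·K/W

2.35 m²·K/W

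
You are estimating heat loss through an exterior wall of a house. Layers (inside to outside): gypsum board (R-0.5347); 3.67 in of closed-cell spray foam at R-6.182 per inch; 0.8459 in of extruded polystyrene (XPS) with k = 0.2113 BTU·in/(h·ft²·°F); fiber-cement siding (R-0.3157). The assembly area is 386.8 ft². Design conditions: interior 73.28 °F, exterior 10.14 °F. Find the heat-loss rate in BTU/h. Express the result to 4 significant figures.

886.7 BTU/h

3.67 × 6.182 = 22.688
0.8459/0.2113 = 4.0033
R_total = 0.5347 + 22.688 + 4.0033 + 0.3157 = 27.542 ft²·°F·h/BTU
Q = A·ΔT/R = 386.8 × (73.28 − 10.14) / 27.542 = 886.75 BTU/h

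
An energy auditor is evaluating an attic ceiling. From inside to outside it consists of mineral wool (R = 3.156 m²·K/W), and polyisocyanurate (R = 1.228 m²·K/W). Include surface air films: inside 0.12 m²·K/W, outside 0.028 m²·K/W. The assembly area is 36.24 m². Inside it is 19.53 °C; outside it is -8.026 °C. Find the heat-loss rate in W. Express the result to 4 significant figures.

220.4 W

R_total = 0.12 + 3.156 + 1.228 + 0.028 = 4.532 m²·K/W
Q = A·ΔT/R = 36.24 × (19.53 − (-8.026)) / 4.532 = 220.35 W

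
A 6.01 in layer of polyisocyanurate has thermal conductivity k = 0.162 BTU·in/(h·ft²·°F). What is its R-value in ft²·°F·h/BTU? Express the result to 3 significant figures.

37.1 ft²·°F·h/BTU

R = L/k = 6.01/0.162 = 37.1 ft²·°F·h/BTU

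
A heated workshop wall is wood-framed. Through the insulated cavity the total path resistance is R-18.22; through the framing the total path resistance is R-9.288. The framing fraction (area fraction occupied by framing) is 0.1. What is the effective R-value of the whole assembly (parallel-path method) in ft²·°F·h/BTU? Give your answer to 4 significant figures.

16.62 ft²·°F·h/BTU

U_eff = 0.9/18.22 + 0.1/9.288 = 0.049396 + 0.010767 = 0.060163
R_eff = 1/U_eff = 16.622 ft²·°F·h/BTU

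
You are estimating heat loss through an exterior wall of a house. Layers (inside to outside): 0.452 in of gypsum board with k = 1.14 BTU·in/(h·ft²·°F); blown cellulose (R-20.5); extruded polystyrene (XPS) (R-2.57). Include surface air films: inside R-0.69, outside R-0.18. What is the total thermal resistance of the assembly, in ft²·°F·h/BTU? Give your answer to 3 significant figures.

0.452/1.14 = 0.3965
R_total = 0.69 + 0.3965 + 20.5 + 2.57 + 0.18 = 24.34 ft²·°F·h/BTU

24.3 ft²·°F·h/BTU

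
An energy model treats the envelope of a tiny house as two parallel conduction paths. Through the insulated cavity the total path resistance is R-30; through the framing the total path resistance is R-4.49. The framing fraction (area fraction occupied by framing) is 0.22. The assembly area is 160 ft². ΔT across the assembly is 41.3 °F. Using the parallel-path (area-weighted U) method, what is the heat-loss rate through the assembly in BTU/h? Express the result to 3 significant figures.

496 BTU/h

U_eff = 0.78/30 + 0.22/4.49 = 0.026 + 0.049 = 0.075
R_eff = 1/U_eff = 13.33 ft²·°F·h/BTU
Q = 160 × 41.3 / 13.33 = 495.6 BTU/h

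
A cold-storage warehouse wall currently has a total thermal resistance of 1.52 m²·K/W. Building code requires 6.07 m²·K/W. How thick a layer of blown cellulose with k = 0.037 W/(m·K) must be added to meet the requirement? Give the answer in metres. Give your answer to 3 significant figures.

0.168 m

ΔR = 6.07 − 1.52 = 4.55 m²·K/W
L = ΔR × k = 4.55 × 0.037 = 0.1684 m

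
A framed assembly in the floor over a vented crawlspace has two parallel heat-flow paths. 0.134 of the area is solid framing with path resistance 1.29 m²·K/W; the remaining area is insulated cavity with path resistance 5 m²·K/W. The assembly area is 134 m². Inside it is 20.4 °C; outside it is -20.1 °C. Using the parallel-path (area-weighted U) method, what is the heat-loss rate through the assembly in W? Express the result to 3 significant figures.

U_eff = 0.866/5 + 0.134/1.29 = 0.1732 + 0.1039 = 0.2771
R_eff = 1/U_eff = 3.609 m²·K/W
Q = 134 × (20.4 − (-20.1)) / 3.609 = 1504 W

1500 W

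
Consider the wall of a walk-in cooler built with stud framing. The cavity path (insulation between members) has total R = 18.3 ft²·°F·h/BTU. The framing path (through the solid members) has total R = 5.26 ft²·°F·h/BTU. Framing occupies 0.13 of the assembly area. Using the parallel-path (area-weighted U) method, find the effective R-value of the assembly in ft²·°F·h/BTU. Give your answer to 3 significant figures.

U_eff = 0.87/18.3 + 0.13/5.26 = 0.04754 + 0.02471 = 0.07226
R_eff = 1/U_eff = 13.84 ft²·°F·h/BTU

13.8 ft²·°F·h/BTU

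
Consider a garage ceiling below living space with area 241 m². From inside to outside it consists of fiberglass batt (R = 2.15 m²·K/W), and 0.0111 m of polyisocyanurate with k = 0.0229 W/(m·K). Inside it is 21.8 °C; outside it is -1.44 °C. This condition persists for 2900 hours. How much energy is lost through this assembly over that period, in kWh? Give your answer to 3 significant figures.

6160 kWh

0.0111/0.0229 = 0.4847
R_total = 2.15 + 0.4847 = 2.635 m²·K/W
Q = 241 × (21.8 − (-1.44)) / 2.635 = 2126 W
E = 2126 W × 2900 h / 1000 = 6165 kWh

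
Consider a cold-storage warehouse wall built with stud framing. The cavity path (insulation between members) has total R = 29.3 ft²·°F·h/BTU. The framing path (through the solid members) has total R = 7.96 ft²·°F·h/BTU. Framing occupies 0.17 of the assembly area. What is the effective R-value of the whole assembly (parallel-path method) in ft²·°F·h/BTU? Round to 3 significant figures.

U_eff = 0.83/29.3 + 0.17/7.96 = 0.02833 + 0.02136 = 0.04968
R_eff = 1/U_eff = 20.13 ft²·°F·h/BTU

20.1 ft²·°F·h/BTU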